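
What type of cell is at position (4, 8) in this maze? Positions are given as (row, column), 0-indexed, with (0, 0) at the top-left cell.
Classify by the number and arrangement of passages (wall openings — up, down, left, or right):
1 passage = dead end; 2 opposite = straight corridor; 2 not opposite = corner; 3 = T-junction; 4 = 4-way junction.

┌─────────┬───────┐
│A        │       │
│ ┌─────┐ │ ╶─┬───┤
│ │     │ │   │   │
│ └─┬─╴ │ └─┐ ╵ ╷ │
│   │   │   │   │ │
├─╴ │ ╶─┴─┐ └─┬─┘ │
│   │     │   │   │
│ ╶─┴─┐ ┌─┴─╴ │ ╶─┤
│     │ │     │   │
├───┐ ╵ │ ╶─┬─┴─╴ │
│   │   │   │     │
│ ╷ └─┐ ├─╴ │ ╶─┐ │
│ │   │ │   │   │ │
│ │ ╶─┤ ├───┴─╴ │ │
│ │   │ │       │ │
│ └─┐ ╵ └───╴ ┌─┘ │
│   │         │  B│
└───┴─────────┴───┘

Checking cell at (4, 8):
Number of passages: 2
Cell type: corner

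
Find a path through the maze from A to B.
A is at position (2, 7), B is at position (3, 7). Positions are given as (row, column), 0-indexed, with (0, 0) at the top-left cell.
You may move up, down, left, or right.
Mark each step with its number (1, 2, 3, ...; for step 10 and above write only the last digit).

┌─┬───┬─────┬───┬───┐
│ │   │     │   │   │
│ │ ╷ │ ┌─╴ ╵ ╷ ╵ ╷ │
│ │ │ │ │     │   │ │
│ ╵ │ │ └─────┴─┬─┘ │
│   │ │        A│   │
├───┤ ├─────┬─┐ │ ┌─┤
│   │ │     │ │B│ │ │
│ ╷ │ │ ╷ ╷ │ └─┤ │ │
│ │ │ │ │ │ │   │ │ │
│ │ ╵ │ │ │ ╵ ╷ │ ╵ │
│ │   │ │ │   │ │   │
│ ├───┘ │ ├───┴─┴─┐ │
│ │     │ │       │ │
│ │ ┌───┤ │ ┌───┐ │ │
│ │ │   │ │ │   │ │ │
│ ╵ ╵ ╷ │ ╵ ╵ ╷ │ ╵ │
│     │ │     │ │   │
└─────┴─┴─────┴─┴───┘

Finding the shortest path from (2, 7) to (3, 7):
Path length: 1 steps
Directions: down

Solution:

┌─┬───┬─────┬───┬───┐
│ │   │     │   │   │
│ │ ╷ │ ┌─╴ ╵ ╷ ╵ ╷ │
│ │ │ │ │     │   │ │
│ ╵ │ │ └─────┴─┬─┘ │
│   │ │        A│   │
├───┤ ├─────┬─┐ │ ┌─┤
│   │ │     │ │B│ │ │
│ ╷ │ │ ╷ ╷ │ └─┤ │ │
│ │ │ │ │ │ │   │ │ │
│ │ ╵ │ │ │ ╵ ╷ │ ╵ │
│ │   │ │ │   │ │   │
│ ├───┘ │ ├───┴─┴─┐ │
│ │     │ │       │ │
│ │ ┌───┤ │ ┌───┐ │ │
│ │ │   │ │ │   │ │ │
│ ╵ ╵ ╷ │ ╵ ╵ ╷ │ ╵ │
│     │ │     │ │   │
└─────┴─┴─────┴─┴───┘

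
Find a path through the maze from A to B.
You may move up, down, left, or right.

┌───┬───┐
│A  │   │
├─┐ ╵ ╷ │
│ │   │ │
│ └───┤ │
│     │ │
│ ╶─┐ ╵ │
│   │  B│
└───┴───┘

Finding the shortest path through the maze:
Path length: 8 steps
Directions: right → down → right → up → right → down → down → down

Solution:

┌───┬───┐
│A ↓│↱ ↓│
├─┐ ╵ ╷ │
│ │↳ ↑│↓│
│ └───┤ │
│     │↓│
│ ╶─┐ ╵ │
│   │  B│
└───┴───┘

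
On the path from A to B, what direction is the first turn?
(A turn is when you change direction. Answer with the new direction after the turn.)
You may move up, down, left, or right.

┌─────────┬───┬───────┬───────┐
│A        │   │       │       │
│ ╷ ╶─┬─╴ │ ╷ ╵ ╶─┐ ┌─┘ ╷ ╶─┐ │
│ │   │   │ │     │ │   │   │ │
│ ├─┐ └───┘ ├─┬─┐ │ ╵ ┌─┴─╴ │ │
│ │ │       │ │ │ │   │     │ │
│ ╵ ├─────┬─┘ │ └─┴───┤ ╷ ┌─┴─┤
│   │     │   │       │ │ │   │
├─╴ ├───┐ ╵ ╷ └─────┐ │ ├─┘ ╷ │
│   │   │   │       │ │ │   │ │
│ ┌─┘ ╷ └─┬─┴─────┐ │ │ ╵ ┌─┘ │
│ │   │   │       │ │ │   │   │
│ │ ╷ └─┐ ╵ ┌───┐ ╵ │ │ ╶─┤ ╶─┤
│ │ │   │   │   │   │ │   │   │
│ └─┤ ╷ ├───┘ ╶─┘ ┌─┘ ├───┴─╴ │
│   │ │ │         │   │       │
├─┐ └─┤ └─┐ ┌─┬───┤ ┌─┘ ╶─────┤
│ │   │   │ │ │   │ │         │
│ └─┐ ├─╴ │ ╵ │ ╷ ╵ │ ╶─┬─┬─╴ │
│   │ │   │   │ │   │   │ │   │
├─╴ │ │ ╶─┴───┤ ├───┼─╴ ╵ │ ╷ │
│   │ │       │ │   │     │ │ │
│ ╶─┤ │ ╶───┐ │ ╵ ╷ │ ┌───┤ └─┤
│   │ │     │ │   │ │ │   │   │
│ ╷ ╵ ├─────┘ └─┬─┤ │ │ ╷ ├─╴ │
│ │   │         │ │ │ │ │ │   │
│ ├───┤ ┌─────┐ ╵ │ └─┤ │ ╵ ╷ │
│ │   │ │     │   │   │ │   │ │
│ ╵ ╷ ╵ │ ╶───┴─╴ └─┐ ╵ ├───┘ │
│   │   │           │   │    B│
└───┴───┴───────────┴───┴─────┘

Directions: right, down, right, down, right, right, right, up, up, right, down, right, up, right, right, down, down, right, up, right, up, right, down, right, down, left, left, down, down, down, right, up, right, up, right, down, down, left, down, right, down, left, left, left, down, right, right, right, down, left, down, down, right, down, down, down
First turn direction: down

Solution:

┌─────────┬───┬───────┬───────┐
│A ↓      │↱ ↓│↱ → ↓  │↱ ↓    │
│ ╷ ╶─┬─╴ │ ╷ ╵ ╶─┐ ┌─┘ ╷ ╶─┐ │
│ │↳ ↓│   │↑│↳ ↑  │↓│↱ ↑│↳ ↓│ │
│ ├─┐ └───┘ ├─┬─┐ │ ╵ ┌─┴─╴ │ │
│ │ │↳ → → ↑│ │ │ │↳ ↑│↓ ← ↲│ │
│ ╵ ├─────┬─┘ │ └─┴───┤ ╷ ┌─┴─┤
│   │     │   │       │↓│ │↱ ↓│
├─╴ ├───┐ ╵ ╷ └─────┐ │ ├─┘ ╷ │
│   │   │   │       │ │↓│↱ ↑│↓│
│ ┌─┘ ╷ └─┬─┴─────┐ │ │ ╵ ┌─┘ │
│ │   │   │       │ │ │↳ ↑│↓ ↲│
│ │ ╷ └─┐ ╵ ┌───┐ ╵ │ │ ╶─┤ ╶─┤
│ │ │   │   │   │   │ │   │↳ ↓│
│ └─┤ ╷ ├───┘ ╶─┘ ┌─┘ ├───┴─╴ │
│   │ │ │         │   │↓ ← ← ↲│
├─┐ └─┤ └─┐ ┌─┬───┤ ┌─┘ ╶─────┤
│ │   │   │ │ │   │ │  ↳ → → ↓│
│ └─┐ ├─╴ │ ╵ │ ╷ ╵ │ ╶─┬─┬─╴ │
│   │ │   │   │ │   │   │ │↓ ↲│
├─╴ │ │ ╶─┴───┤ ├───┼─╴ ╵ │ ╷ │
│   │ │       │ │   │     │↓│ │
│ ╶─┤ │ ╶───┐ │ ╵ ╷ │ ┌───┤ └─┤
│   │ │     │ │   │ │ │   │↳ ↓│
│ ╷ ╵ ├─────┘ └─┬─┤ │ │ ╷ ├─╴ │
│ │   │         │ │ │ │ │ │  ↓│
│ ├───┤ ┌─────┐ ╵ │ └─┤ │ ╵ ╷ │
│ │   │ │     │   │   │ │   │↓│
│ ╵ ╷ ╵ │ ╶───┴─╴ └─┐ ╵ ├───┘ │
│   │   │           │   │    B│
└───┴───┴───────────┴───┴─────┘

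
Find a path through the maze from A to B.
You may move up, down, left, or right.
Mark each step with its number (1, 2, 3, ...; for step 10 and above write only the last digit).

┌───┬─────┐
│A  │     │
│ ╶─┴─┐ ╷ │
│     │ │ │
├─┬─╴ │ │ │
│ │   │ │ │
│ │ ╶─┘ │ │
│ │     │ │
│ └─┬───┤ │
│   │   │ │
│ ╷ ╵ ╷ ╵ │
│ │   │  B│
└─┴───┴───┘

Finding the shortest path through the maze:
Path length: 17 steps
Directions: down → right → right → down → left → down → right → right → up → up → up → right → down → down → down → down → down

Solution:

┌───┬─────┐
│A  │  1 2│
│ ╶─┴─┐ ╷ │
│1 2 3│0│3│
├─┬─╴ │ │ │
│ │5 4│9│4│
│ │ ╶─┘ │ │
│ │6 7 8│5│
│ └─┬───┤ │
│   │   │6│
│ ╷ ╵ ╷ ╵ │
│ │   │  B│
└─┴───┴───┘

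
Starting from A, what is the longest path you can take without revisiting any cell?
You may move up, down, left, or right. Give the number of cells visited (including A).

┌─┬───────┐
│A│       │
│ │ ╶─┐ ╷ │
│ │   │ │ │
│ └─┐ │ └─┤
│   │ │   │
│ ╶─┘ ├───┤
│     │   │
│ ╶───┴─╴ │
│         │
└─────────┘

Finding longest simple path using DFS:
Start: (0, 0)
Longest path visits 15 cells
Path: A → down → down → down → right → right → up → up → left → up → right → right → down → down → right

Solution:

┌─┬───────┐
│A│↱ → ↓  │
│ │ ╶─┐ ╷ │
│↓│↑ ↰│↓│ │
│ └─┐ │ └─┤
│↓  │↑│↳ B│
│ ╶─┘ ├───┤
│↳ → ↑│   │
│ ╶───┴─╴ │
│         │
└─────────┘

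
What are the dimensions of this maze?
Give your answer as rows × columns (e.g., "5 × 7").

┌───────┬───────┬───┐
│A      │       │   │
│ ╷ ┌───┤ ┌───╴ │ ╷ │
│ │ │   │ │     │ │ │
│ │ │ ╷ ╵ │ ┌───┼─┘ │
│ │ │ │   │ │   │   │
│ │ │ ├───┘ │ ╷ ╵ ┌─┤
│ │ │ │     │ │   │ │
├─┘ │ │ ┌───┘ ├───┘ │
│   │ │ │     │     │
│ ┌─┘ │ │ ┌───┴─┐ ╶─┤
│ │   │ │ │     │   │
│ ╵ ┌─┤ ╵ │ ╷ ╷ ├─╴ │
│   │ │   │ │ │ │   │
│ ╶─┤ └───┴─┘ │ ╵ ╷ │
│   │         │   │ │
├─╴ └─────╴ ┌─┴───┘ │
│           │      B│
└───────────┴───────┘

Counting the maze dimensions:
Rows (vertical): 9
Columns (horizontal): 10
Dimensions: 9 × 10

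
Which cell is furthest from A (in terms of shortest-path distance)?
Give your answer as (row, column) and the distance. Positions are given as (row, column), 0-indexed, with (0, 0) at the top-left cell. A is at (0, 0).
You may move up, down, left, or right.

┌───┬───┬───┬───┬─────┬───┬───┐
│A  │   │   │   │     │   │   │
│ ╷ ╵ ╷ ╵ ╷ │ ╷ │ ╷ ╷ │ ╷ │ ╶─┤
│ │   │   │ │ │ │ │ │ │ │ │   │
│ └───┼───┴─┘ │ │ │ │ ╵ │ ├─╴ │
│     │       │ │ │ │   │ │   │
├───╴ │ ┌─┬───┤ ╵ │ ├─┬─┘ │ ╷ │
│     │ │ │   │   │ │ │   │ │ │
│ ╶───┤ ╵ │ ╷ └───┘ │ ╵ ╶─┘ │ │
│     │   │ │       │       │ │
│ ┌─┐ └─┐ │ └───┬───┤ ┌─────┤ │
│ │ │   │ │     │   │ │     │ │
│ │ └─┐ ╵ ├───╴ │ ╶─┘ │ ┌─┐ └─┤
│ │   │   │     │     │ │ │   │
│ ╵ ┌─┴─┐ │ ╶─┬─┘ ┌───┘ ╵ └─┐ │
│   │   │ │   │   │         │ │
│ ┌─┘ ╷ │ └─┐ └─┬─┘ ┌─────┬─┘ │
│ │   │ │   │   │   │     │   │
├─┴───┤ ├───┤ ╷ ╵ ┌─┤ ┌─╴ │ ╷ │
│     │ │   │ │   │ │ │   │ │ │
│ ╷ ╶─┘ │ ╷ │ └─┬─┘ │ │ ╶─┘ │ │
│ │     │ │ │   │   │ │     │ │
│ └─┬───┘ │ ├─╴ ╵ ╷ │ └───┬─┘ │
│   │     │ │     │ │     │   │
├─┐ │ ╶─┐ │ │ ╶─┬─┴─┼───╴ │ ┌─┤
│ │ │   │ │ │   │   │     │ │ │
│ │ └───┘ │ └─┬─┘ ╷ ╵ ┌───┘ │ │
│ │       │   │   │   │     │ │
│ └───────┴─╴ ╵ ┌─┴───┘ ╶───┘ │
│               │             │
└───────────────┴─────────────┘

Computing BFS distances from A to all cells:
Furthest cell: (8, 1)
Distance: 123 steps

Path from A to the furthest cell:

┌───┬───┬───┬───┬─────┬───┬───┐
│A  │   │   │↱ ↓│↱ ↓  │   │   │
│ ╷ ╵ ╷ ╵ ╷ │ ╷ │ ╷ ╷ │ ╷ │ ╶─┤
│↓│   │   │ │↑│↓│↑│↓│ │ │ │   │
│ └───┼───┴─┘ │ │ │ │ ╵ │ ├─╴ │
│↳ → ↓│↱ → → ↑│↓│↑│↓│   │ │   │
├───╴ │ ┌─┬───┤ ╵ │ ├─┬─┘ │ ╷ │
│↓ ← ↲│↑│ │↓ ↰│↳ ↑│↓│ │   │ │ │
│ ╶───┤ ╵ │ ╷ └───┘ │ ╵ ╶─┘ │ │
│↳ → ↓│↑ ↰│↓│↑ ← ← ↲│       │ │
│ ┌─┐ └─┐ │ └───┬───┤ ┌─────┤ │
│ │ │↳ ↓│↑│↳ → ↓│   │ │↱ → ↓│ │
│ │ └─┐ ╵ ├───╴ │ ╶─┘ │ ┌─┐ └─┤
│ │   │↳ ↑│↓ ← ↲│     │↑│ │↳ ↓│
│ ╵ ┌─┴─┐ │ ╶─┬─┘ ┌───┘ ╵ └─┐ │
│   │↓ ↰│ │↳ ↓│   │↱ → ↑    │↓│
│ ┌─┘ ╷ │ └─┐ └─┬─┘ ┌─────┬─┘ │
│ │B ↲│↑│   │↳ ↓│↱ ↑│↓ ← ↰│↓ ↲│
├─┴───┤ ├───┤ ╷ ╵ ┌─┤ ┌─╴ │ ╷ │
│↱ ↓  │↑│↓ ↰│ │↳ ↑│ │↓│↱ ↑│↓│ │
│ ╷ ╶─┘ │ ╷ │ └─┬─┘ │ │ ╶─┘ │ │
│↑│↳ → ↑│↓│↑│   │   │↓│↑ ← ↲│ │
│ └─┬───┘ │ ├─╴ ╵ ╷ │ └───┬─┘ │
│↑ ↰│    ↓│↑│     │ │↳ → ↓│   │
├─┐ │ ╶─┐ │ │ ╶─┬─┴─┼───╴ │ ┌─┤
│ │↑│   │↓│↑│   │↓ ↰│↓ ← ↲│ │ │
│ │ └───┘ │ └─┬─┘ ╷ ╵ ┌───┘ │ │
│ │↑ ← ← ↲│↑ ↰│↓ ↲│↑ ↲│     │ │
│ └───────┴─╴ ╵ ┌─┴───┘ ╶───┘ │
│            ↑ ↲│             │
└───────────────┴─────────────┘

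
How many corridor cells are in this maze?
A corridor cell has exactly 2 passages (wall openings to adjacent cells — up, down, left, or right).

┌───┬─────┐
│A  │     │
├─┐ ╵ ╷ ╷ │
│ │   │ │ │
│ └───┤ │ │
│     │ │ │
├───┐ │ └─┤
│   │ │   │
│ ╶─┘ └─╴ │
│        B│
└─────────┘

Counting cells with exactly 2 passages:
Total corridor cells: 19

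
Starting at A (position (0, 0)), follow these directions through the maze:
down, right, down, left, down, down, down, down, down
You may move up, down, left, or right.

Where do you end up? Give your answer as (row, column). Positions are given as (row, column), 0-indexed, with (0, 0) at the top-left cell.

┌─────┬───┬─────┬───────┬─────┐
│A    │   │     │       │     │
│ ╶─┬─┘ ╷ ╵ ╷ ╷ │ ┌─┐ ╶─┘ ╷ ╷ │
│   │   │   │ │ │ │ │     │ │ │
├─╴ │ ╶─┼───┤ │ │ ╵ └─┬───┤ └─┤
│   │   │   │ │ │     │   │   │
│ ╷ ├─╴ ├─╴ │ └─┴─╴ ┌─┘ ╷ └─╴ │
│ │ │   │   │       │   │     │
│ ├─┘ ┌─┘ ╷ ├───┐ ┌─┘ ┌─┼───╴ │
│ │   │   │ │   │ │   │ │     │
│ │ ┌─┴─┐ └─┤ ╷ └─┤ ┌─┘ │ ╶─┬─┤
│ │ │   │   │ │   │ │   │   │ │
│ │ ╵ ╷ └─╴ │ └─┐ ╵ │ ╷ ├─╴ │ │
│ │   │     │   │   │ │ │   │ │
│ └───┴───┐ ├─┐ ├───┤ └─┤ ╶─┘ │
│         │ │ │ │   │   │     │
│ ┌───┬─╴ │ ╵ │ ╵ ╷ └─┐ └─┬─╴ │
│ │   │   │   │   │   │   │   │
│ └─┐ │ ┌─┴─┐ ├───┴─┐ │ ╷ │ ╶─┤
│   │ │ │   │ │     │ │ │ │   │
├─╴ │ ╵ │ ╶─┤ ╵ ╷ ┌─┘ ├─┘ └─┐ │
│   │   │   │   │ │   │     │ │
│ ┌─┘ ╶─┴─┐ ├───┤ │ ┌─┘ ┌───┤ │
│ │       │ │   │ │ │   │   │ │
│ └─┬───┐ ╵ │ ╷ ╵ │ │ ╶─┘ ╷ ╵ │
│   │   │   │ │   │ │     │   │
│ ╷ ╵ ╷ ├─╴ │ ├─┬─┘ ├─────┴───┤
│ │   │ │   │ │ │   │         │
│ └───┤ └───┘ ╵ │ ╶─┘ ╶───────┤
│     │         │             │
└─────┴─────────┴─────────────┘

Following directions step by step:
Start: (0, 0)
  down: (0, 0) → (1, 0)
  right: (1, 0) → (1, 1)
  down: (1, 1) → (2, 1)
  left: (2, 1) → (2, 0)
  down: (2, 0) → (3, 0)
  down: (3, 0) → (4, 0)
  down: (4, 0) → (5, 0)
  down: (5, 0) → (6, 0)
  down: (6, 0) → (7, 0)
Final position: (7, 0)

Path taken:

┌─────┬───┬─────┬───────┬─────┐
│A    │   │     │       │     │
│ ╶─┬─┘ ╷ ╵ ╷ ╷ │ ┌─┐ ╶─┘ ╷ ╷ │
│↳ ↓│   │   │ │ │ │ │     │ │ │
├─╴ │ ╶─┼───┤ │ │ ╵ └─┬───┤ └─┤
│↓ ↲│   │   │ │ │     │   │   │
│ ╷ ├─╴ ├─╴ │ └─┴─╴ ┌─┘ ╷ └─╴ │
│↓│ │   │   │       │   │     │
│ ├─┘ ┌─┘ ╷ ├───┐ ┌─┘ ┌─┼───╴ │
│↓│   │   │ │   │ │   │ │     │
│ │ ┌─┴─┐ └─┤ ╷ └─┤ ┌─┘ │ ╶─┬─┤
│↓│ │   │   │ │   │ │   │   │ │
│ │ ╵ ╷ └─╴ │ └─┐ ╵ │ ╷ ├─╴ │ │
│↓│   │     │   │   │ │ │   │ │
│ └───┴───┐ ├─┐ ├───┤ └─┤ ╶─┘ │
│B        │ │ │ │   │   │     │
│ ┌───┬─╴ │ ╵ │ ╵ ╷ └─┐ └─┬─╴ │
│ │   │   │   │   │   │   │   │
│ └─┐ │ ┌─┴─┐ ├───┴─┐ │ ╷ │ ╶─┤
│   │ │ │   │ │     │ │ │ │   │
├─╴ │ ╵ │ ╶─┤ ╵ ╷ ┌─┘ ├─┘ └─┐ │
│   │   │   │   │ │   │     │ │
│ ┌─┘ ╶─┴─┐ ├───┤ │ ┌─┘ ┌───┤ │
│ │       │ │   │ │ │   │   │ │
│ └─┬───┐ ╵ │ ╷ ╵ │ │ ╶─┘ ╷ ╵ │
│   │   │   │ │   │ │     │   │
│ ╷ ╵ ╷ ├─╴ │ ├─┬─┘ ├─────┴───┤
│ │   │ │   │ │ │   │         │
│ └───┤ └───┘ ╵ │ ╶─┘ ╶───────┤
│     │         │             │
└─────┴─────────┴─────────────┘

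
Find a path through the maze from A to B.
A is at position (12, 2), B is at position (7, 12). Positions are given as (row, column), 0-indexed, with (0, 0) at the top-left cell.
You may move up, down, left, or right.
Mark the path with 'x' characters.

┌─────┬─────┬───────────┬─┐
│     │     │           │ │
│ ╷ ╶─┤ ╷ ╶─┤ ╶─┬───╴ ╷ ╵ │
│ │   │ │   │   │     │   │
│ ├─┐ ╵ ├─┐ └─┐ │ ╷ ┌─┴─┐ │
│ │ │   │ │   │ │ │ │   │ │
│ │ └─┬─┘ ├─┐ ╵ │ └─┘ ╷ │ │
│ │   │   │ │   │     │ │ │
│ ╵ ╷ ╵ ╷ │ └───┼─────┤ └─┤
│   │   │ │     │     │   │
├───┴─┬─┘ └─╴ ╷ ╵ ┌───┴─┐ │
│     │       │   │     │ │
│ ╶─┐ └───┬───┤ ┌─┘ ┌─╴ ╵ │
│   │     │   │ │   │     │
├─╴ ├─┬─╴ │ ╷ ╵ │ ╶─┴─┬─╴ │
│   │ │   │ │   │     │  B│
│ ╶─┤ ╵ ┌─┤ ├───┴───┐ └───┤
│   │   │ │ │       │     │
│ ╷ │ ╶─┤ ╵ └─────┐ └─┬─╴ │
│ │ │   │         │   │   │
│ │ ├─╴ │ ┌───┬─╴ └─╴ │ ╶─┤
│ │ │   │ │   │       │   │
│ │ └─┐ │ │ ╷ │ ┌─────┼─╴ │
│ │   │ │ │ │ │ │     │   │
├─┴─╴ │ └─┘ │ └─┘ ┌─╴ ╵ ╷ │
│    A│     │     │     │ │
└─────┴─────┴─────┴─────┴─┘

Finding the shortest path from (12, 2) to (7, 12):
Path length: 59 steps
Directions: up → left → up → up → up → left → up → right → up → left → up → right → right → down → right → right → down → left → down → left → down → right → down → down → down → right → right → up → up → right → down → down → right → right → up → right → right → down → right → up → right → up → left → up → right → up → left → left → up → left → left → up → right → up → right → right → down → right → down

Solution:

┌─────┬─────┬───────────┬─┐
│     │     │           │ │
│ ╷ ╶─┤ ╷ ╶─┤ ╶─┬───╴ ╷ ╵ │
│ │   │ │   │   │     │   │
│ ├─┐ ╵ ├─┐ └─┐ │ ╷ ┌─┴─┐ │
│ │ │   │ │   │ │ │ │   │ │
│ │ └─┬─┘ ├─┐ ╵ │ └─┘ ╷ │ │
│ │   │   │ │   │     │ │ │
│ ╵ ╷ ╵ ╷ │ └───┼─────┤ └─┤
│   │   │ │     │     │   │
├───┴─┬─┘ └─╴ ╷ ╵ ┌───┴─┐ │
│x x x│       │   │x x x│ │
│ ╶─┐ └───┬───┤ ┌─┘ ┌─╴ ╵ │
│x x│x x x│   │ │x x│  x x│
├─╴ ├─┬─╴ │ ╷ ╵ │ ╶─┴─┬─╴ │
│x x│ │x x│ │   │x x x│  B│
│ ╶─┤ ╵ ┌─┤ ├───┴───┐ └───┤
│x x│x x│ │ │       │x x x│
│ ╷ │ ╶─┤ ╵ └─────┐ └─┬─╴ │
│ │x│x x│         │   │x x│
│ │ ├─╴ │ ┌───┬─╴ └─╴ │ ╶─┤
│ │x│  x│ │x x│       │x x│
│ │ └─┐ │ │ ╷ │ ┌─────┼─╴ │
│ │x x│x│ │x│x│ │x x x│x x│
├─┴─╴ │ └─┘ │ └─┘ ┌─╴ ╵ ╷ │
│    A│x x x│x x x│  x x│ │
└─────┴─────┴─────┴─────┴─┘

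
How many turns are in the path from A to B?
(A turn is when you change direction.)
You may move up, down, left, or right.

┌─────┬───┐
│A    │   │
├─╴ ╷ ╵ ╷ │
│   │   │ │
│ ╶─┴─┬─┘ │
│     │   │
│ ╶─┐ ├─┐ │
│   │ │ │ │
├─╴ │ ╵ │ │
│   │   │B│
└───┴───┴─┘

Directions: right, right, down, right, up, right, down, down, down, down
Number of turns: 5

Solution:

┌─────┬───┐
│A → ↓│↱ ↓│
├─╴ ╷ ╵ ╷ │
│   │↳ ↑│↓│
│ ╶─┴─┬─┘ │
│     │  ↓│
│ ╶─┐ ├─┐ │
│   │ │ │↓│
├─╴ │ ╵ │ │
│   │   │B│
└───┴───┴─┘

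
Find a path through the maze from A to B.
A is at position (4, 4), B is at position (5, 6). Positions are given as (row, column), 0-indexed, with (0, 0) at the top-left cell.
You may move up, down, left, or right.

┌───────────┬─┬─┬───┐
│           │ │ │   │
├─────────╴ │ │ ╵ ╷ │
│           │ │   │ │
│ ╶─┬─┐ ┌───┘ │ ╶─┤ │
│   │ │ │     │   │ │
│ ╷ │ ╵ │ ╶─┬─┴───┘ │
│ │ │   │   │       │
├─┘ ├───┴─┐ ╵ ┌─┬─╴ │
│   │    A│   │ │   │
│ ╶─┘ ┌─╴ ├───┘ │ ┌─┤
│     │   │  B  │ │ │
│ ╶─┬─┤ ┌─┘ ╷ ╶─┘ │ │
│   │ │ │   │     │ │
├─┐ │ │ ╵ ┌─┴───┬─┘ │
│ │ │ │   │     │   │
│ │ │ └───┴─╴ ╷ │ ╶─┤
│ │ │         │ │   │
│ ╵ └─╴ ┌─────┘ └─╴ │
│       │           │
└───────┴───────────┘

Finding the shortest path from (4, 4) to (5, 6):
Path length: 9 steps
Directions: down → left → down → down → right → up → right → up → right

Solution:

┌───────────┬─┬─┬───┐
│           │ │ │   │
├─────────╴ │ │ ╵ ╷ │
│           │ │   │ │
│ ╶─┬─┐ ┌───┘ │ ╶─┤ │
│   │ │ │     │   │ │
│ ╷ │ ╵ │ ╶─┬─┴───┘ │
│ │ │   │   │       │
├─┘ ├───┴─┐ ╵ ┌─┬─╴ │
│   │    A│   │ │   │
│ ╶─┘ ┌─╴ ├───┘ │ ┌─┤
│     │↓ ↲│↱ B  │ │ │
│ ╶─┬─┤ ┌─┘ ╷ ╶─┘ │ │
│   │ │↓│↱ ↑│     │ │
├─┐ │ │ ╵ ┌─┴───┬─┘ │
│ │ │ │↳ ↑│     │   │
│ │ │ └───┴─╴ ╷ │ ╶─┤
│ │ │         │ │   │
│ ╵ └─╴ ┌─────┘ └─╴ │
│       │           │
└───────┴───────────┘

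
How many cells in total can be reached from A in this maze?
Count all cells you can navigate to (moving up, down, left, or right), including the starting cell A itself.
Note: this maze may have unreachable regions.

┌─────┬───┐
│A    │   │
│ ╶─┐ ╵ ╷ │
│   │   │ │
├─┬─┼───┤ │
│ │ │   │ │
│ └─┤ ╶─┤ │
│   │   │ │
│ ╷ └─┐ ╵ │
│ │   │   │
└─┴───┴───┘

Using BFS/flood-fill to find all reachable cells from A:
Maze size: 5 × 5 = 25 total cells
7 cell(s) are walled off and cannot be reached from A.
Reachable cells: 18

Reachable region (· marks reachable cells):

┌─────┬───┐
│A · ·│· ·│
│ ╶─┐ ╵ ╷ │
│· ·│· ·│·│
├─┬─┼───┤ │
│ │ │· ·│·│
│ └─┤ ╶─┤ │
│   │· ·│·│
│ ╷ └─┐ ╵ │
│ │   │· ·│
└─┴───┴───┘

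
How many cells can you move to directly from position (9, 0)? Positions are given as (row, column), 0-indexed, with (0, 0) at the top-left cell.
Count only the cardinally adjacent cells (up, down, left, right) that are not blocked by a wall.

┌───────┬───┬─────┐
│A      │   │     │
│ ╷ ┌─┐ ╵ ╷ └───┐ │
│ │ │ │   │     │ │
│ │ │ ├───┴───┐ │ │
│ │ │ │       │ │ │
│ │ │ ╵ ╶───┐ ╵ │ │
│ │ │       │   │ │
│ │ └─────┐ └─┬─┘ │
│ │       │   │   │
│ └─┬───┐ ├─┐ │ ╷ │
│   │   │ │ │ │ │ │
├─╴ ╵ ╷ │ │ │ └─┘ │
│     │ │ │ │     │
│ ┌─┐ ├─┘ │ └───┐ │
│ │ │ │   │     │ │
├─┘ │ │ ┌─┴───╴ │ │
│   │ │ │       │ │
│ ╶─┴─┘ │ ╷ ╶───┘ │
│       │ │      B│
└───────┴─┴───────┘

Checking passable neighbors of (9, 0):
Neighbors: (8, 0), (9, 1)
Count: 2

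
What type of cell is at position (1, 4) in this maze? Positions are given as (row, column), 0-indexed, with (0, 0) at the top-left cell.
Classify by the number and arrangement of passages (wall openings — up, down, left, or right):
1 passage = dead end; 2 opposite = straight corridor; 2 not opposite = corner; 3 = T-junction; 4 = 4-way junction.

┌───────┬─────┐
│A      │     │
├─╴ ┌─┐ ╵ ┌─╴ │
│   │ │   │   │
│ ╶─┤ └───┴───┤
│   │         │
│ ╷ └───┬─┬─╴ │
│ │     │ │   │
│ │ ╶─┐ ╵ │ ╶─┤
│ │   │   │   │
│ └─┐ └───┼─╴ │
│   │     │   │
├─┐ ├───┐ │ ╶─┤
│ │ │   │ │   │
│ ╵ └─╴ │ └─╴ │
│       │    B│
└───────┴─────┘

Checking cell at (1, 4):
Number of passages: 2
Cell type: corner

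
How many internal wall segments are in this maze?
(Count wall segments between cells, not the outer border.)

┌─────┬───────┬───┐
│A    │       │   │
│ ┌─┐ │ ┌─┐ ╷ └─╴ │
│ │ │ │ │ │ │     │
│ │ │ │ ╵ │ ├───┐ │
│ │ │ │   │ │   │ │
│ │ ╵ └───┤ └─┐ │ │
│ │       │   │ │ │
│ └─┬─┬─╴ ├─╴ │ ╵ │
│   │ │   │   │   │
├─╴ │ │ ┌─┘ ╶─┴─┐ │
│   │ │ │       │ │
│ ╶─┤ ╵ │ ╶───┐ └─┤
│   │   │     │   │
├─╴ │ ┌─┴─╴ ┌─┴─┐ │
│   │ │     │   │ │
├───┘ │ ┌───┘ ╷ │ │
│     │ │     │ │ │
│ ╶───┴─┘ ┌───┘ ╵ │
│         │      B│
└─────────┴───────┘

Counting internal wall segments:
Total internal walls: 72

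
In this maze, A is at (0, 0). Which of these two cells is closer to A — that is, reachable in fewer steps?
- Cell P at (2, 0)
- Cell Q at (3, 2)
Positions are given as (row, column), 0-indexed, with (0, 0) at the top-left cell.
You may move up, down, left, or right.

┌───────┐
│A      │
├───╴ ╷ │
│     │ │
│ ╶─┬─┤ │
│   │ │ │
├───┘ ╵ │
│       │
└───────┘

Shortest path A → P at (2, 0): 6 steps
Shortest path A → Q at (3, 2): 7 steps

P is closer (6 steps vs 7 steps).

Path to P:

┌───────┐
│A → ↓  │
├───╴ ╷ │
│↓ ← ↲│ │
│ ╶─┬─┤ │
│P  │ │ │
├───┘ ╵ │
│       │
└───────┘

Path to Q:

┌───────┐
│A → → ↓│
├───╴ ╷ │
│     │↓│
│ ╶─┬─┤ │
│   │ │↓│
├───┘ ╵ │
│    Q ↲│
└───────┘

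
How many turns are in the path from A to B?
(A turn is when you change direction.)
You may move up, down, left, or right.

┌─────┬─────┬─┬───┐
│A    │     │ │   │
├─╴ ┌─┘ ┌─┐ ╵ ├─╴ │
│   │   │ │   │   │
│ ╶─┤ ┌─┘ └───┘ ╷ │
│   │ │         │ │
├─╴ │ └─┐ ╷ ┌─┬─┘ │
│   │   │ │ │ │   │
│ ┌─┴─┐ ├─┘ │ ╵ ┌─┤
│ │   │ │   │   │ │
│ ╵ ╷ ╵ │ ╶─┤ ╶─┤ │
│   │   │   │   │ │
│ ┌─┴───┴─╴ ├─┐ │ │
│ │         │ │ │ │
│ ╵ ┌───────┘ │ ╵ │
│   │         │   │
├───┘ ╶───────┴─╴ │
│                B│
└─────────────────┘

Directions: right, down, left, down, right, down, left, down, down, down, down, right, up, right, right, right, right, up, left, up, right, up, up, right, right, up, right, down, down, left, down, left, down, right, down, down, right, down
Number of turns: 27

Solution:

┌─────┬─────┬─┬───┐
│A ↓  │     │ │   │
├─╴ ┌─┘ ┌─┐ ╵ ├─╴ │
│↓ ↲│   │ │   │↱ ↓│
│ ╶─┤ ┌─┘ └───┘ ╷ │
│↳ ↓│ │    ↱ → ↑│↓│
├─╴ │ └─┐ ╷ ┌─┬─┘ │
│↓ ↲│   │ │↑│ │↓ ↲│
│ ┌─┴─┐ ├─┘ │ ╵ ┌─┤
│↓│   │ │↱ ↑│↓ ↲│ │
│ ╵ ╷ ╵ │ ╶─┤ ╶─┤ │
│↓  │   │↑ ↰│↳ ↓│ │
│ ┌─┴───┴─╴ ├─┐ │ │
│↓│↱ → → → ↑│ │↓│ │
│ ╵ ┌───────┘ │ ╵ │
│↳ ↑│         │↳ ↓│
├───┘ ╶───────┴─╴ │
│                B│
└─────────────────┘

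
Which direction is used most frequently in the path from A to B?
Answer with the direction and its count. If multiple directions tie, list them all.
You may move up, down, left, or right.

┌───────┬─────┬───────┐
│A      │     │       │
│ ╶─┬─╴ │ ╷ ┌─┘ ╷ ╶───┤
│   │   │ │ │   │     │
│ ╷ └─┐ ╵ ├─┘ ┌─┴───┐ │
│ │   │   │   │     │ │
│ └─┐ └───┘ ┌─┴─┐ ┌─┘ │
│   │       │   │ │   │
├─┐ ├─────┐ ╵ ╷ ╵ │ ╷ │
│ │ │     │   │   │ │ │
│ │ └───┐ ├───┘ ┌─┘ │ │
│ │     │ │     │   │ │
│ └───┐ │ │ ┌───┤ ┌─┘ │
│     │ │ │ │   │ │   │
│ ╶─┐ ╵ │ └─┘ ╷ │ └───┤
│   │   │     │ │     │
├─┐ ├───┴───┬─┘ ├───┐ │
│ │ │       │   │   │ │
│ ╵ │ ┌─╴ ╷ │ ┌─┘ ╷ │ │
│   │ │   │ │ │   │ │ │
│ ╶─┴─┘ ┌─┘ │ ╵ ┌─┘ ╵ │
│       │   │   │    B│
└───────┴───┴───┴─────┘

Directions: down, right, down, right, down, right, right, right, up, right, up, right, up, right, down, right, right, down, down, left, down, down, left, down, down, right, right, down, down, down
Counts: {'down': 13, 'right': 12, 'up': 3, 'left': 2}
Most common: down (13 times)

Solution:

┌───────┬─────┬───────┐
│A      │     │↱ ↓    │
│ ╶─┬─╴ │ ╷ ┌─┘ ╷ ╶───┤
│↳ ↓│   │ │ │↱ ↑│↳ → ↓│
│ ╷ └─┐ ╵ ├─┘ ┌─┴───┐ │
│ │↳ ↓│   │↱ ↑│     │↓│
│ └─┐ └───┘ ┌─┴─┐ ┌─┘ │
│   │↳ → → ↑│   │ │↓ ↲│
├─┐ ├─────┐ ╵ ╷ ╵ │ ╷ │
│ │ │     │   │   │↓│ │
│ │ └───┐ ├───┘ ┌─┘ │ │
│ │     │ │     │↓ ↲│ │
│ └───┐ │ │ ┌───┤ ┌─┘ │
│     │ │ │ │   │↓│   │
│ ╶─┐ ╵ │ └─┘ ╷ │ └───┤
│   │   │     │ │↳ → ↓│
├─┐ ├───┴───┬─┘ ├───┐ │
│ │ │       │   │   │↓│
│ ╵ │ ┌─╴ ╷ │ ┌─┘ ╷ │ │
│   │ │   │ │ │   │ │↓│
│ ╶─┴─┘ ┌─┘ │ ╵ ┌─┘ ╵ │
│       │   │   │    B│
└───────┴───┴───┴─────┘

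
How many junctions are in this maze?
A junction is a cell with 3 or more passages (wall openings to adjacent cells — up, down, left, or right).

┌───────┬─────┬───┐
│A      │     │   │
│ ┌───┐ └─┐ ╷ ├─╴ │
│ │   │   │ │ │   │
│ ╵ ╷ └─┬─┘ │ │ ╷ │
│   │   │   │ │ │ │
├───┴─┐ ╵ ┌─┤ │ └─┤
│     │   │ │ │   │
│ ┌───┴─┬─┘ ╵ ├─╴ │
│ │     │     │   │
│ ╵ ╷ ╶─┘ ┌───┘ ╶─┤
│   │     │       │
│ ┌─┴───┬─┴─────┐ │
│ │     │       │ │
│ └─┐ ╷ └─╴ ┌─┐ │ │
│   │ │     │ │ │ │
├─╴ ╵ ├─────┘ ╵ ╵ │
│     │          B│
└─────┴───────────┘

Checking each cell for number of passages:

Junctions found (3+ passages):
  (0, 5): 3 passages
  (1, 8): 3 passages
  (4, 2): 3 passages
  (4, 5): 3 passages
  (5, 0): 3 passages
  (5, 7): 3 passages
  (6, 2): 3 passages
  (6, 5): 3 passages
  (8, 1): 3 passages
  (8, 6): 3 passages
  (8, 7): 3 passages
Total junctions: 11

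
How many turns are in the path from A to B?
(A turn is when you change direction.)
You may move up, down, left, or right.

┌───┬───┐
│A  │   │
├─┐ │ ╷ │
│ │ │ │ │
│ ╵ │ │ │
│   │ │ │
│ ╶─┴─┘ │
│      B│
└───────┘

Directions: right, down, down, left, down, right, right, right
Number of turns: 4

Solution:

┌───┬───┐
│A ↓│   │
├─┐ │ ╷ │
│ │↓│ │ │
│ ╵ │ │ │
│↓ ↲│ │ │
│ ╶─┴─┘ │
│↳ → → B│
└───────┘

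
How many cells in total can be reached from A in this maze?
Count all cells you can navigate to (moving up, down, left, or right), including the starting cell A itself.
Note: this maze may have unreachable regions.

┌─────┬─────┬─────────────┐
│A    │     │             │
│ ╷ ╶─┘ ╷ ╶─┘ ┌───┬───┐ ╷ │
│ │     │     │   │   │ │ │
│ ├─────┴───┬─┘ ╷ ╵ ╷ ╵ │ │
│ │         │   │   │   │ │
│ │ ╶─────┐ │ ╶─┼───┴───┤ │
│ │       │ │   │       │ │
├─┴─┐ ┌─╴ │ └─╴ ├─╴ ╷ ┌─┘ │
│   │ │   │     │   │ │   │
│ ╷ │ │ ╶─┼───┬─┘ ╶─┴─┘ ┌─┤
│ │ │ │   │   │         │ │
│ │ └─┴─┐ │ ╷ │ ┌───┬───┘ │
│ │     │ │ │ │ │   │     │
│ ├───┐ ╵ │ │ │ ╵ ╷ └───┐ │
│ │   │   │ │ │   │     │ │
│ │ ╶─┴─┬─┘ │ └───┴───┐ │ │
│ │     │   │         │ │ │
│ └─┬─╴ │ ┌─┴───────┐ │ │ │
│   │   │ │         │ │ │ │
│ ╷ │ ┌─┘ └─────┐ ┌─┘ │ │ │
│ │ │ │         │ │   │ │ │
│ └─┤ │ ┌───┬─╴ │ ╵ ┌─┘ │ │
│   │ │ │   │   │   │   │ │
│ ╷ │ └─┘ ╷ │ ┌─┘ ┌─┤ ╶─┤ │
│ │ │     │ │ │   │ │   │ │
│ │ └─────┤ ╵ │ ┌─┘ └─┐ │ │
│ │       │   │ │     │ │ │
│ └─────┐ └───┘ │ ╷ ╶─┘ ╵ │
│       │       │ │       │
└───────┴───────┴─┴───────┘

Using BFS/flood-fill to find all reachable cells from A:
Maze size: 15 × 13 = 195 total cells
All cells are reachable — the maze is fully connected.
Reachable cells: 195

Reachable region (· marks reachable cells):

┌─────┬─────┬─────────────┐
│A · ·│· · ·│· · · · · · ·│
│ ╷ ╶─┘ ╷ ╶─┘ ┌───┬───┐ ╷ │
│·│· · ·│· · ·│· ·│· ·│·│·│
│ ├─────┴───┬─┘ ╷ ╵ ╷ ╵ │ │
│·│· · · · ·│· ·│· ·│· ·│·│
│ │ ╶─────┐ │ ╶─┼───┴───┤ │
│·│· · · ·│·│· ·│· · · ·│·│
├─┴─┐ ┌─╴ │ └─╴ ├─╴ ╷ ┌─┘ │
│· ·│·│· ·│· · ·│· ·│·│· ·│
│ ╷ │ │ ╶─┼───┬─┘ ╶─┴─┘ ┌─┤
│·│·│·│· ·│· ·│· · · · ·│·│
│ │ └─┴─┐ │ ╷ │ ┌───┬───┘ │
│·│· · ·│·│·│·│·│· ·│· · ·│
│ ├───┐ ╵ │ │ │ ╵ ╷ └───┐ │
│·│· ·│· ·│·│·│· ·│· · ·│·│
│ │ ╶─┴─┬─┘ │ └───┴───┐ │ │
│·│· · ·│· ·│· · · · ·│·│·│
│ └─┬─╴ │ ┌─┴───────┐ │ │ │
│· ·│· ·│·│· · · · ·│·│·│·│
│ ╷ │ ┌─┘ └─────┐ ┌─┘ │ │ │
│·│·│·│· · · · ·│·│· ·│·│·│
│ └─┤ │ ┌───┬─╴ │ ╵ ┌─┘ │ │
│· ·│·│·│· ·│· ·│· ·│· ·│·│
│ ╷ │ └─┘ ╷ │ ┌─┘ ┌─┤ ╶─┤ │
│·│·│· · ·│·│·│· ·│·│· ·│·│
│ │ └─────┤ ╵ │ ┌─┘ └─┐ │ │
│·│· · · ·│· ·│·│· · ·│·│·│
│ └─────┐ └───┘ │ ╷ ╶─┘ ╵ │
│· · · ·│· · · ·│·│· · · ·│
└───────┴───────┴─┴───────┘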